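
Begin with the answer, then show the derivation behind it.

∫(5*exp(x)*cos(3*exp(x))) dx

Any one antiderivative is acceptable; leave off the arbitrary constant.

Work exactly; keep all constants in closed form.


The answer is 5*sin(3*exp(x))/3.
Step 1. Substitute u = exp(x), turning ∫(5*exp(x)*cos(3*exp(x))) dx into ∫(5*cos(3*u)) du: now ∫(5*cos(3*u)) du.
Step 2. Evaluate the standard form: now 5*sin(3*u)/3.
Step 3. Substitute back u = exp(x): now 5*sin(3*exp(x))/3.
Answer: 5*sin(3*exp(x))/3.


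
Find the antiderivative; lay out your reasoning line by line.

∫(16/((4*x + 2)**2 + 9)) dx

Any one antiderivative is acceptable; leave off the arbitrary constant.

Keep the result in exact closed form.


Step 1. Substitute u = 4*x + 2, turning ∫(16/((4*x + 2)**2 + 9)) dx into ∫(4/(u**2 + 9)) du: now ∫(4/(u**2 + 9)) du.
Step 2. Evaluate the standard form: now 4*atan(u/3)/3.
Step 3. Substitute back u = 4*x + 2: now 4*atan(4*x/3 + 2/3)/3.
Answer: 4*atan(4*x/3 + 2/3)/3.


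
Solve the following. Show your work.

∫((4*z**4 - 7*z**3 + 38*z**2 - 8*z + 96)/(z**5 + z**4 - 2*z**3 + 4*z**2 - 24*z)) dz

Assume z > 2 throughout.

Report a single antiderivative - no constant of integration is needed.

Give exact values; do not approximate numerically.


Step 1. Decompose ∫((4*z**4 - 7*z**3 + 38*z**2 - 8*z + 96)/(z**5 + z**4 - 2*z**3 + 4*z**2 - 24*z)) dz by partial fractions, (4*z**4 - 7*z**3 + 38*z**2 - 8*z + 96)/(z**5 + z**4 - 2*z**3 + 4*z**2 - 24*z) = -2/(z**2 + 4) + 5/(z + 3) + 3/(z - 2) - 4/z: now ∫(-4/z) dz + ∫(3/(z - 2)) dz + ∫(5/(z + 3)) dz + ∫(-2/(z**2 + 4)) dz.
Step 2. Evaluate the standard form [assuming z > -3]: now 5*log(z + 3) + ∫(-4/z) dz + ∫(3/(z - 2)) dz + ∫(-2/(z**2 + 4)) dz.
Step 3. Evaluate the standard form [assuming z > 0]: now -4*log(z) + 5*log(z + 3) + ∫(3/(z - 2)) dz + ∫(-2/(z**2 + 4)) dz.
Step 4. Evaluate the standard form [assuming z > 2]: now -4*log(z) + 3*log(z - 2) + 5*log(z + 3) + ∫(-2/(z**2 + 4)) dz.
Step 5. Evaluate the standard form: now -4*log(z) + 3*log(z - 2) + 5*log(z + 3) - atan(z/2).
Answer: -4*log(z) + 3*log(z - 2) + 5*log(z + 3) - atan(z/2).


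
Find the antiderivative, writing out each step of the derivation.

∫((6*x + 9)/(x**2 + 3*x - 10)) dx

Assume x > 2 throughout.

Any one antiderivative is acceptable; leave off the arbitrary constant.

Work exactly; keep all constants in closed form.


Step 1. Decompose ∫((6*x + 9)/(x**2 + 3*x - 10)) dx by partial fractions, (6*x + 9)/(x**2 + 3*x - 10) = 3/(x + 5) + 3/(x - 2): now ∫(3/(x - 2)) dx + ∫(3/(x + 5)) dx.
Step 2. Evaluate the standard form [assuming x > -5]: now 3*log(x + 5) + ∫(3/(x - 2)) dx.
Step 3. Evaluate the standard form [assuming x > 2]: now 3*log(x - 2) + 3*log(x + 5).
Answer: 3*log(x - 2) + 3*log(x + 5).


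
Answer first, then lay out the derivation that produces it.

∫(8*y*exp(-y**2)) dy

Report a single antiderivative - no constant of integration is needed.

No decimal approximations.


The answer is -4*exp(-y**2).
Step 1. Substitute u = y**2, turning ∫(8*y*exp(-y**2)) dy into ∫(4*exp(-u)) du: now ∫(4*exp(-u)) du.
Step 2. Evaluate the standard form: now -4*exp(-u).
Step 3. Substitute back u = y**2: now -4*exp(-y**2).
Answer: -4*exp(-y**2).


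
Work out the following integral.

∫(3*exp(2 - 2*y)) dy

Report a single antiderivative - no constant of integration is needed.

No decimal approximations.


Answer: -3*exp(2 - 2*y)/2.


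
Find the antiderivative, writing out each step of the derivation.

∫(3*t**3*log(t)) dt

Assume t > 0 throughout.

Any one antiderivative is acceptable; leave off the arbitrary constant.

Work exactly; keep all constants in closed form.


Step 1. Integrate ∫(3*t**3*log(t)) dt by parts with u = log(t), dv = (3*t**3) dt, so v = 3*t**4/4 [assuming t > 0]: now 3*t**4*log(t)/4 + ∫(-3*t**3/4) dt.
Step 2. Evaluate the standard form: now 3*t**4*log(t)/4 - 3*t**4/16.
Answer: 3*t**4*log(t)/4 - 3*t**4/16.


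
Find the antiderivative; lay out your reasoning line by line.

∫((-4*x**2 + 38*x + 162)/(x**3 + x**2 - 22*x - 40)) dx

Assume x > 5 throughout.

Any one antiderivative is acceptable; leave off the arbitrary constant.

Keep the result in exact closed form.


Step 1. Decompose ∫((-4*x**2 + 38*x + 162)/(x**3 + x**2 - 22*x - 40)) dx by partial fractions, (-4*x**2 + 38*x + 162)/(x**3 + x**2 - 22*x - 40) = -3/(x + 4) - 5/(x + 2) + 4/(x - 5): now ∫(4/(x - 5)) dx + ∫(-5/(x + 2)) dx + ∫(-3/(x + 4)) dx.
Step 2. Evaluate the standard form [assuming x > 5]: now 4*log(x - 5) + ∫(-5/(x + 2)) dx + ∫(-3/(x + 4)) dx.
Step 3. Evaluate the standard form [assuming x > -2]: now 4*log(x - 5) - 5*log(x + 2) + ∫(-3/(x + 4)) dx.
Step 4. Evaluate the standard form [assuming x > -4]: now 4*log(x - 5) - 5*log(x + 2) - 3*log(x + 4).
Answer: 4*log(x - 5) - 5*log(x + 2) - 3*log(x + 4).


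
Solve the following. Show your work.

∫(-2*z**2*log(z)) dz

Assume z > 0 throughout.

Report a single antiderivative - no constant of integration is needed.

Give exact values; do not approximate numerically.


Step 1. Integrate ∫(-2*z**2*log(z)) dz by parts with u = log(z), dv = (-2*z**2) dz, so v = -2*z**3/3 [assuming z > 0]: now -2*z**3*log(z)/3 + ∫(2*z**2/3) dz.
Step 2. Evaluate the standard form: now -2*z**3*log(z)/3 + 2*z**3/9.
Answer: -2*z**3*log(z)/3 + 2*z**3/9.


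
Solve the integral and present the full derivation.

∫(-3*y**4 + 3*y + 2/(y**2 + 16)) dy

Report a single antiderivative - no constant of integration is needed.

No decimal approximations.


Step 1. Rewrite: now ∫(3*y) dy + ∫(-3*y**4) dy + ∫(2/(y**2 + 16)) dy.
Step 2. Evaluate the standard form: now -3*y**5/5 + ∫(3*y) dy + ∫(2/(y**2 + 16)) dy.
Step 3. Evaluate the standard form: now -3*y**5/5 + atan(y/4)/2 + ∫(3*y) dy.
Step 4. Evaluate the standard form: now -3*y**5/5 + 3*y**2/2 + atan(y/4)/2.
Answer: -3*y**5/5 + 3*y**2/2 + atan(y/4)/2.


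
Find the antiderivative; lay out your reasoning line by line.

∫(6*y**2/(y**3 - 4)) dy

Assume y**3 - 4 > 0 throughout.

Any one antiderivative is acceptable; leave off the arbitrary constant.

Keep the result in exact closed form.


Step 1. Substitute u = y**3 - 4, turning ∫(6*y**2/(y**3 - 4)) dy into ∫(2/u) du: now ∫(2/u) du.
Step 2. Evaluate the standard form [assuming u > 0]: now 2*log(u).
Step 3. Substitute back u = y**3 - 4: now 2*log(y**3 - 4).
Answer: 2*log(y**3 - 4).


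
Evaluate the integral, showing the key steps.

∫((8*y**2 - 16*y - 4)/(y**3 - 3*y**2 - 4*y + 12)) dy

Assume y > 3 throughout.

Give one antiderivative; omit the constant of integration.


Step 1. Decompose ∫((8*y**2 - 16*y - 4)/(y**3 - 3*y**2 - 4*y + 12)) dy by partial fractions, (8*y**2 - 16*y - 4)/(y**3 - 3*y**2 - 4*y + 12) = 3/(y + 2) + 1/(y - 2) + 4/(y - 3): now ∫(4/(y - 3)) dy + ∫(1/(y - 2)) dy + ∫(3/(y + 2)) dy.
Step 2. Evaluate the standard form [assuming y > 3]: now 4*log(y - 3) + ∫(1/(y - 2)) dy + ∫(3/(y + 2)) dy.
Step 3. Evaluate the standard form [assuming y > -2]: now 4*log(y - 3) + 3*log(y + 2) + ∫(1/(y - 2)) dy.
Step 4. Evaluate the standard form [assuming y > 2]: now 4*log(y - 3) + log(y - 2) + 3*log(y + 2).
Answer: 4*log(y - 3) + log(y - 2) + 3*log(y + 2).


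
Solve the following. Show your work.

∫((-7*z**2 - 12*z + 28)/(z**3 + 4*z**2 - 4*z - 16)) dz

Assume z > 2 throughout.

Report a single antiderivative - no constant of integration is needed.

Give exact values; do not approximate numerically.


Step 1. Decompose ∫((-7*z**2 - 12*z + 28)/(z**3 + 4*z**2 - 4*z - 16)) dz by partial fractions, (-7*z**2 - 12*z + 28)/(z**3 + 4*z**2 - 4*z - 16) = -3/(z + 4) - 3/(z + 2) - 1/(z - 2): now ∫(-1/(z - 2)) dz + ∫(-3/(z + 2)) dz + ∫(-3/(z + 4)) dz.
Step 2. Evaluate the standard form [assuming z > 2]: now -log(z - 2) + ∫(-3/(z + 2)) dz + ∫(-3/(z + 4)) dz.
Step 3. Evaluate the standard form [assuming z > -4]: now -log(z - 2) - 3*log(z + 4) + ∫(-3/(z + 2)) dz.
Step 4. Evaluate the standard form [assuming z > -2]: now -log(z - 2) - 3*log(z + 2) - 3*log(z + 4).
Answer: -log(z - 2) - 3*log(z + 2) - 3*log(z + 4).


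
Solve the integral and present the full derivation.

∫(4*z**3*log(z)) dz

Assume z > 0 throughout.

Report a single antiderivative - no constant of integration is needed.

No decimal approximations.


Step 1. Integrate ∫(4*z**3*log(z)) dz by parts with u = log(z), dv = (4*z**3) dz, so v = z**4 [assuming z > 0]: now z**4*log(z) + ∫(-z**3) dz.
Step 2. Evaluate the standard form: now z**4*log(z) - z**4/4.
Answer: z**4*log(z) - z**4/4.


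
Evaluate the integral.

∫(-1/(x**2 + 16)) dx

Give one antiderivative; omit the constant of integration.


Answer: -atan(x/4)/4.


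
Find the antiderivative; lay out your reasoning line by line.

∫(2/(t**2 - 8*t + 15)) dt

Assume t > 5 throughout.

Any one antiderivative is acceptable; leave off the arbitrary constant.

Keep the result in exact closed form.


Step 1. Decompose ∫(2/(t**2 - 8*t + 15)) dt by partial fractions, 2/(t**2 - 8*t + 15) = -1/(t - 3) + 1/(t - 5): now ∫(1/(t - 5)) dt + ∫(-1/(t - 3)) dt.
Step 2. Evaluate the standard form [assuming t > 5]: now log(t - 5) + ∫(-1/(t - 3)) dt.
Step 3. Evaluate the standard form [assuming t > 3]: now log(t - 5) - log(t - 3).
Answer: log(t - 5) - log(t - 3).


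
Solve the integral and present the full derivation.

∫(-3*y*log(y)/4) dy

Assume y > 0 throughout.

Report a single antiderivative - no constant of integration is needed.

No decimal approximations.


Step 1. Integrate ∫(-3*y*log(y)/4) dy by parts with u = log(y), dv = (-3*y/4) dy, so v = -3*y**2/8 [assuming y > 0]: now -3*y**2*log(y)/8 + ∫(3*y/8) dy.
Step 2. Evaluate the standard form: now -3*y**2*log(y)/8 + 3*y**2/16.
Answer: -3*y**2*log(y)/8 + 3*y**2/16.


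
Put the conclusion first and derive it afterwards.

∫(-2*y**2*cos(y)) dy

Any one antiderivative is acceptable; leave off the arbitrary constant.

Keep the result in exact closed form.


The answer is -2*y**2*sin(y) - 4*y*cos(y) + 4*sin(y).
Step 1. Integrate ∫(-2*y**2*cos(y)) dy by parts with u = y**2, dv = (-2*cos(y)) dy, so v = -2*sin(y): now -2*y**2*sin(y) + ∫(4*y*sin(y)) dy.
Step 2. Integrate ∫(4*y*sin(y)) dy by parts with u = y, dv = (4*sin(y)) dy, so v = -4*cos(y): now -2*y**2*sin(y) - 4*y*cos(y) + ∫(4*cos(y)) dy.
Step 3. Evaluate the standard form: now -2*y**2*sin(y) - 4*y*cos(y) + 4*sin(y).
Answer: -2*y**2*sin(y) - 4*y*cos(y) + 4*sin(y).


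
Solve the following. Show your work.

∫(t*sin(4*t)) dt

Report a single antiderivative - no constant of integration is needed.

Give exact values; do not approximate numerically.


Step 1. Integrate ∫(t*sin(4*t)) dt by parts with u = t, dv = (sin(4*t)) dt, so v = -cos(4*t)/4: now -t*cos(4*t)/4 + ∫(cos(4*t)/4) dt.
Step 2. Evaluate the standard form: now -t*cos(4*t)/4 + sin(4*t)/16.
Answer: -t*cos(4*t)/4 + sin(4*t)/16.


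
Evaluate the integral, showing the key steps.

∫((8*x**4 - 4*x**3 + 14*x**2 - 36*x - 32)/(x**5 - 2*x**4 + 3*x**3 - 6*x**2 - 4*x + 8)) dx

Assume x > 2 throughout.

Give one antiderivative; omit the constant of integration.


Step 1. Decompose ∫((8*x**4 - 4*x**3 + 14*x**2 - 36*x - 32)/(x**5 - 2*x**4 + 3*x**3 - 6*x**2 - 4*x + 8)) dx by partial fractions, (8*x**4 - 4*x**3 + 14*x**2 - 36*x - 32)/(x**5 - 2*x**4 + 3*x**3 - 6*x**2 - 4*x + 8) = 4/(x**2 + 4) + 1/(x + 1) + 5/(x - 1) + 2/(x - 2): now ∫(2/(x - 2)) dx + ∫(5/(x - 1)) dx + ∫(1/(x + 1)) dx + ∫(4/(x**2 + 4)) dx.
Step 2. Evaluate the standard form [assuming x > 2]: now 2*log(x - 2) + ∫(5/(x - 1)) dx + ∫(1/(x + 1)) dx + ∫(4/(x**2 + 4)) dx.
Step 3. Evaluate the standard form [assuming x > -1]: now 2*log(x - 2) + log(x + 1) + ∫(5/(x - 1)) dx + ∫(4/(x**2 + 4)) dx.
Step 4. Evaluate the standard form [assuming x > 1]: now 2*log(x - 2) + 5*log(x - 1) + log(x + 1) + ∫(4/(x**2 + 4)) dx.
Step 5. Evaluate the standard form: now 2*log(x - 2) + 5*log(x - 1) + log(x + 1) + 2*atan(x/2).
Answer: 2*log(x - 2) + 5*log(x - 1) + log(x + 1) + 2*atan(x/2).


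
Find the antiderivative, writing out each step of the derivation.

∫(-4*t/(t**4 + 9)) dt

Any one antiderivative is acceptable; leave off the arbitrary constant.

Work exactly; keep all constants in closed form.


Step 1. Substitute u = t**2, turning ∫(-4*t/(t**4 + 9)) dt into ∫(-2/(u**2 + 9)) du: now ∫(-2/(u**2 + 9)) du.
Step 2. Evaluate the standard form: now -2*atan(u/3)/3.
Step 3. Substitute back u = t**2: now -2*atan(t**2/3)/3.
Answer: -2*atan(t**2/3)/3.


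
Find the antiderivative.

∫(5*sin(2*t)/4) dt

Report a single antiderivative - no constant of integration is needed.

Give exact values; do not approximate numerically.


Answer: -5*cos(2*t)/8.


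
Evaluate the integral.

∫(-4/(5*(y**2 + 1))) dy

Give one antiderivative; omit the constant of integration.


Answer: -4*atan(y)/5.


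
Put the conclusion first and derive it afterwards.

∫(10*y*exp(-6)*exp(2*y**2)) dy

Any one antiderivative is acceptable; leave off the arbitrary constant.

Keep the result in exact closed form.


The answer is 5*exp(2*y**2 - 6)/2.
Step 1. Substitute u = y**2 - 3, turning ∫(10*y*exp(-6)*exp(2*y**2)) dy into ∫(5*exp(2*u)) du: now ∫(5*exp(2*u)) du.
Step 2. Evaluate the standard form: now 5*exp(2*u)/2.
Step 3. Substitute back u = y**2 - 3: now 5*exp(2*y**2 - 6)/2.
Answer: 5*exp(2*y**2 - 6)/2.


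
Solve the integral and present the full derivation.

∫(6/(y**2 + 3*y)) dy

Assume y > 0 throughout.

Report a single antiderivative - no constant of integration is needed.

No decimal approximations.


Step 1. Decompose ∫(6/(y**2 + 3*y)) dy by partial fractions, 6/(y**2 + 3*y) = -2/(y + 3) + 2/y: now ∫(2/y) dy + ∫(-2/(y + 3)) dy.
Step 2. Evaluate the standard form [assuming y > 0]: now 2*log(y) + ∫(-2/(y + 3)) dy.
Step 3. Evaluate the standard form [assuming y > -3]: now 2*log(y) - 2*log(y + 3).
Answer: 2*log(y) - 2*log(y + 3).


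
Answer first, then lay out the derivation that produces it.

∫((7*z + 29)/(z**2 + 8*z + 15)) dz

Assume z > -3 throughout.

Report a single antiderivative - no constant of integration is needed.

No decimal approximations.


The answer is 4*log(z + 3) + 3*log(z + 5).
Step 1. Decompose ∫((7*z + 29)/(z**2 + 8*z + 15)) dz by partial fractions, (7*z + 29)/(z**2 + 8*z + 15) = 3/(z + 5) + 4/(z + 3): now ∫(4/(z + 3)) dz + ∫(3/(z + 5)) dz.
Step 2. Evaluate the standard form [assuming z > -5]: now 3*log(z + 5) + ∫(4/(z + 3)) dz.
Step 3. Evaluate the standard form [assuming z > -3]: now 4*log(z + 3) + 3*log(z + 5).
Answer: 4*log(z + 3) + 3*log(z + 5).


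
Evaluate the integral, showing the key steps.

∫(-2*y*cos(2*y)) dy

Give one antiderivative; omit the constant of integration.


Step 1. Integrate ∫(-2*y*cos(2*y)) dy by parts with u = y, dv = (-2*cos(2*y)) dy, so v = -sin(2*y): now -y*sin(2*y) + ∫(sin(2*y)) dy.
Step 2. Evaluate the standard form: now -y*sin(2*y) - cos(2*y)/2.
Answer: -y*sin(2*y) - cos(2*y)/2.


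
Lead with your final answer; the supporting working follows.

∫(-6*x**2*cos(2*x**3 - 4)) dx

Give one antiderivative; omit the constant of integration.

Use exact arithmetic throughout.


The answer is -sin(2*x**3 - 4).
Step 1. Substitute u = x**3 - 2, turning ∫(-6*x**2*cos(2*x**3 - 4)) dx into ∫(-2*cos(2*u)) du: now ∫(-2*cos(2*u)) du.
Step 2. Evaluate the standard form: now -sin(2*u).
Step 3. Substitute back u = x**3 - 2: now -sin(2*x**3 - 4).
Answer: -sin(2*x**3 - 4).


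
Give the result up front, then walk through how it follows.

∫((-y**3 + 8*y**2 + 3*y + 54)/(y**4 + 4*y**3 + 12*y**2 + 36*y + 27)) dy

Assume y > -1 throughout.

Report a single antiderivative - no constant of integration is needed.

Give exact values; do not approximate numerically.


The answer is 3*log(y + 1) - 4*log(y + 3) + atan(y/3).
Step 1. Decompose ∫((-y**3 + 8*y**2 + 3*y + 54)/(y**4 + 4*y**3 + 12*y**2 + 36*y + 27)) dy by partial fractions, (-y**3 + 8*y**2 + 3*y + 54)/(y**4 + 4*y**3 + 12*y**2 + 36*y + 27) = 3/(y**2 + 9) - 4/(y + 3) + 3/(y + 1): now ∫(3/(y + 1)) dy + ∫(-4/(y + 3)) dy + ∫(3/(y**2 + 9)) dy.
Step 2. Evaluate the standard form [assuming y > -3]: now -4*log(y + 3) + ∫(3/(y + 1)) dy + ∫(3/(y**2 + 9)) dy.
Step 3. Evaluate the standard form [assuming y > -1]: now 3*log(y + 1) - 4*log(y + 3) + ∫(3/(y**2 + 9)) dy.
Step 4. Evaluate the standard form: now 3*log(y + 1) - 4*log(y + 3) + atan(y/3).
Answer: 3*log(y + 1) - 4*log(y + 3) + atan(y/3).


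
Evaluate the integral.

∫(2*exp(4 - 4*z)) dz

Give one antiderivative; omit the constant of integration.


Answer: -exp(4 - 4*z)/2.


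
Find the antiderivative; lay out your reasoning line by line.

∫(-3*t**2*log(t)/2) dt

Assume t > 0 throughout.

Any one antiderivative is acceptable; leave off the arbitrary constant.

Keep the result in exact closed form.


Step 1. Integrate ∫(-3*t**2*log(t)/2) dt by parts with u = log(t), dv = (-3*t**2/2) dt, so v = -t**3/2 [assuming t > 0]: now -t**3*log(t)/2 + ∫(t**2/2) dt.
Step 2. Evaluate the standard form: now -t**3*log(t)/2 + t**3/6.
Answer: -t**3*log(t)/2 + t**3/6.


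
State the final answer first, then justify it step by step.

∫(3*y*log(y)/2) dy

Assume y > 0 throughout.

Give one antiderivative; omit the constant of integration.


The answer is 3*y**2*log(y)/4 - 3*y**2/8.
Step 1. Integrate ∫(3*y*log(y)/2) dy by parts with u = log(y), dv = (3*y/2) dy, so v = 3*y**2/4 [assuming y > 0]: now 3*y**2*log(y)/4 + ∫(-3*y/4) dy.
Step 2. Evaluate the standard form: now 3*y**2*log(y)/4 - 3*y**2/8.
Answer: 3*y**2*log(y)/4 - 3*y**2/8.


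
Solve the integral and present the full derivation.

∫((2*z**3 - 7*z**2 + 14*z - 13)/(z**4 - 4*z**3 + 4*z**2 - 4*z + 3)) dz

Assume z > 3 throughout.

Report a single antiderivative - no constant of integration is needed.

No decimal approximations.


Step 1. Decompose ∫((2*z**3 - 7*z**2 + 14*z - 13)/(z**4 - 4*z**3 + 4*z**2 - 4*z + 3)) dz by partial fractions, (2*z**3 - 7*z**2 + 14*z - 13)/(z**4 - 4*z**3 + 4*z**2 - 4*z + 3) = -3/(z**2 + 1) + 1/(z - 1) + 1/(z - 3): now ∫(1/(z - 3)) dz + ∫(1/(z - 1)) dz + ∫(-3/(z**2 + 1)) dz.
Step 2. Evaluate the standard form [assuming z > 3]: now log(z - 3) + ∫(1/(z - 1)) dz + ∫(-3/(z**2 + 1)) dz.
Step 3. Evaluate the standard form [assuming z > 1]: now log(z - 3) + log(z - 1) + ∫(-3/(z**2 + 1)) dz.
Step 4. Evaluate the standard form: now log(z - 3) + log(z - 1) - 3*atan(z).
Answer: log(z - 3) + log(z - 1) - 3*atan(z).


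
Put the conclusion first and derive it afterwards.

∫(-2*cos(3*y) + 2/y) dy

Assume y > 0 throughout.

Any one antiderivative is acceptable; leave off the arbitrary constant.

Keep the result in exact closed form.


The answer is 2*log(y) - 2*sin(3*y)/3.
Step 1. Rewrite: now ∫(2/y) dy + ∫(-2*cos(3*y)) dy.
Step 2. Evaluate the standard form: now -2*sin(3*y)/3 + ∫(2/y) dy.
Step 3. Evaluate the standard form [assuming y > 0]: now 2*log(y) - 2*sin(3*y)/3.
Answer: 2*log(y) - 2*sin(3*y)/3.


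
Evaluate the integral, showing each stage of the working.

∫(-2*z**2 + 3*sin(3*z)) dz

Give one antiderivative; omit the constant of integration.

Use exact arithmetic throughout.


Step 1. Rewrite: now ∫(-2*z**2) dz + ∫(3*sin(3*z)) dz.
Step 2. Evaluate the standard form: now -2*z**3/3 + ∫(3*sin(3*z)) dz.
Step 3. Evaluate the standard form: now -2*z**3/3 - cos(3*z).
Answer: -2*z**3/3 - cos(3*z).


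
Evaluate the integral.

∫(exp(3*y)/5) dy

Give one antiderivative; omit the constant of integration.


Answer: exp(3*y)/15.


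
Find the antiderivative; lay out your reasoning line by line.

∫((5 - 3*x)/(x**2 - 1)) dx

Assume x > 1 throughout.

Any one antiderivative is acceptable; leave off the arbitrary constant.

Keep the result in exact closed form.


Step 1. Decompose ∫((5 - 3*x)/(x**2 - 1)) dx by partial fractions, (5 - 3*x)/(x**2 - 1) = -4/(x + 1) + 1/(x - 1): now ∫(1/(x - 1)) dx + ∫(-4/(x + 1)) dx.
Step 2. Evaluate the standard form [assuming x > 1]: now log(x - 1) + ∫(-4/(x + 1)) dx.
Step 3. Evaluate the standard form [assuming x > -1]: now log(x - 1) - 4*log(x + 1).
Answer: log(x - 1) - 4*log(x + 1).


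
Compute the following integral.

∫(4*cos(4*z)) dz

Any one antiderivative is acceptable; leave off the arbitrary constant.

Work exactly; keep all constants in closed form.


Answer: sin(4*z).


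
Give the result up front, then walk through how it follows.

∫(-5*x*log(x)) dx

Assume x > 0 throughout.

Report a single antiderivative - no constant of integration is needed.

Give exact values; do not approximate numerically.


The answer is -5*x**2*log(x)/2 + 5*x**2/4.
Step 1. Integrate ∫(-5*x*log(x)) dx by parts with u = log(x), dv = (-5*x) dx, so v = -5*x**2/2 [assuming x > 0]: now -5*x**2*log(x)/2 + ∫(5*x/2) dx.
Step 2. Evaluate the standard form: now -5*x**2*log(x)/2 + 5*x**2/4.
Answer: -5*x**2*log(x)/2 + 5*x**2/4.


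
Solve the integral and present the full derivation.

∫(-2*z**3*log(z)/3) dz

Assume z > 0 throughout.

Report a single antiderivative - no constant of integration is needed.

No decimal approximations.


Step 1. Integrate ∫(-2*z**3*log(z)/3) dz by parts with u = log(z), dv = (-2*z**3/3) dz, so v = -z**4/6 [assuming z > 0]: now -z**4*log(z)/6 + ∫(z**3/6) dz.
Step 2. Evaluate the standard form: now -z**4*log(z)/6 + z**4/24.
Answer: -z**4*log(z)/6 + z**4/24.


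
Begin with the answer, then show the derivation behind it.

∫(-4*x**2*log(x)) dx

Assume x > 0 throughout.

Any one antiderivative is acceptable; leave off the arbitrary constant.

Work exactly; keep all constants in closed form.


The answer is -4*x**3*log(x)/3 + 4*x**3/9.
Step 1. Integrate ∫(-4*x**2*log(x)) dx by parts with u = log(x), dv = (-4*x**2) dx, so v = -4*x**3/3 [assuming x > 0]: now -4*x**3*log(x)/3 + ∫(4*x**2/3) dx.
Step 2. Evaluate the standard form: now -4*x**3*log(x)/3 + 4*x**3/9.
Answer: -4*x**3*log(x)/3 + 4*x**3/9.


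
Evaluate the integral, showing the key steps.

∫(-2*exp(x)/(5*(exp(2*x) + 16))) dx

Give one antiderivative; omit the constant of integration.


Step 1. Substitute u = exp(x), turning ∫(-2*exp(x)/(5*(exp(2*x) + 16))) dx into ∫(-2/(5*(u**2 + 16))) du: now ∫(-2/(5*(u**2 + 16))) du.
Step 2. Evaluate the standard form: now -atan(u/4)/10.
Step 3. Substitute back u = exp(x): now -atan(exp(x)/4)/10.
Answer: -atan(exp(x)/4)/10.


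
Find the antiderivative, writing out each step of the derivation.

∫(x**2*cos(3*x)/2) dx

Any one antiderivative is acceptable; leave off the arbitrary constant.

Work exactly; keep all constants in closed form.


Step 1. Integrate ∫(x**2*cos(3*x)/2) dx by parts with u = x**2, dv = (cos(3*x)/2) dx, so v = sin(3*x)/6: now x**2*sin(3*x)/6 + ∫(-x*sin(3*x)/3) dx.
Step 2. Integrate ∫(-x*sin(3*x)/3) dx by parts with u = x, dv = (-sin(3*x)/3) dx, so v = cos(3*x)/9: now x**2*sin(3*x)/6 + x*cos(3*x)/9 + ∫(-cos(3*x)/9) dx.
Step 3. Evaluate the standard form: now x**2*sin(3*x)/6 + x*cos(3*x)/9 - sin(3*x)/27.
Answer: x**2*sin(3*x)/6 + x*cos(3*x)/9 - sin(3*x)/27.


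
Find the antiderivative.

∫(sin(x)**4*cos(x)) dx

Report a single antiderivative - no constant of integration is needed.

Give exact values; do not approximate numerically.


Answer: sin(x)**5/5.


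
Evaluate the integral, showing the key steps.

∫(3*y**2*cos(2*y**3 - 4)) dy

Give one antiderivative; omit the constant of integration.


Step 1. Substitute u = y**3 - 2, turning ∫(3*y**2*cos(2*y**3 - 4)) dy into ∫(cos(2*u)) du: now ∫(cos(2*u)) du.
Step 2. Evaluate the standard form: now sin(2*u)/2.
Step 3. Substitute back u = y**3 - 2: now sin(2*y**3 - 4)/2.
Answer: sin(2*y**3 - 4)/2.


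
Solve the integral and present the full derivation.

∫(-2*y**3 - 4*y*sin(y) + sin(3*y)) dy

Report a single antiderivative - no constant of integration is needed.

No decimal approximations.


Step 1. Rewrite: now ∫(-2*y**3) dy + ∫(-4*y*sin(y)) dy + ∫(sin(3*y)) dy.
Step 2. Integrate ∫(-4*y*sin(y)) dy by parts with u = y, dv = (-4*sin(y)) dy, so v = 4*cos(y): now 4*y*cos(y) + ∫(-2*y**3) dy + ∫(sin(3*y)) dy + ∫(-4*cos(y)) dy.
Step 3. Evaluate the standard form: now 4*y*cos(y) - 4*sin(y) + ∫(-2*y**3) dy + ∫(sin(3*y)) dy.
Step 4. Evaluate the standard form: now -y**4/2 + 4*y*cos(y) - 4*sin(y) + ∫(sin(3*y)) dy.
Step 5. Evaluate the standard form: now -y**4/2 + 4*y*cos(y) - 4*sin(y) - cos(3*y)/3.
Answer: -y**4/2 + 4*y*cos(y) - 4*sin(y) - cos(3*y)/3.


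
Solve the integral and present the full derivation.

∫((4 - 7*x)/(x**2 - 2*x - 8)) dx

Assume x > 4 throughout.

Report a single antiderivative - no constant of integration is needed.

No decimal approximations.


Step 1. Decompose ∫((4 - 7*x)/(x**2 - 2*x - 8)) dx by partial fractions, (4 - 7*x)/(x**2 - 2*x - 8) = -3/(x + 2) - 4/(x - 4): now ∫(-4/(x - 4)) dx + ∫(-3/(x + 2)) dx.
Step 2. Evaluate the standard form [assuming x > 4]: now -4*log(x - 4) + ∫(-3/(x + 2)) dx.
Step 3. Evaluate the standard form [assuming x > -2]: now -4*log(x - 4) - 3*log(x + 2).
Answer: -4*log(x - 4) - 3*log(x + 2).


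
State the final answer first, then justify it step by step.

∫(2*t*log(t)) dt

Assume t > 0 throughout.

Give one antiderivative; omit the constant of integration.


The answer is t**2*log(t) - t**2/2.
Step 1. Integrate ∫(2*t*log(t)) dt by parts with u = log(t), dv = (2*t) dt, so v = t**2 [assuming t > 0]: now t**2*log(t) + ∫(-t) dt.
Step 2. Evaluate the standard form: now t**2*log(t) - t**2/2.
Answer: t**2*log(t) - t**2/2.


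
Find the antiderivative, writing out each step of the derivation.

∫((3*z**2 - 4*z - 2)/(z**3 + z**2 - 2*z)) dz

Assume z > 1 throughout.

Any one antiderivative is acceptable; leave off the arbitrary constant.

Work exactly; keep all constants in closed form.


Step 1. Decompose ∫((3*z**2 - 4*z - 2)/(z**3 + z**2 - 2*z)) dz by partial fractions, (3*z**2 - 4*z - 2)/(z**3 + z**2 - 2*z) = 3/(z + 2) - 1/(z - 1) + 1/z: now ∫(1/z) dz + ∫(-1/(z - 1)) dz + ∫(3/(z + 2)) dz.
Step 2. Evaluate the standard form [assuming z > -2]: now 3*log(z + 2) + ∫(1/z) dz + ∫(-1/(z - 1)) dz.
Step 3. Evaluate the standard form [assuming z > 0]: now log(z) + 3*log(z + 2) + ∫(-1/(z - 1)) dz.
Step 4. Evaluate the standard form [assuming z > 1]: now log(z) - log(z - 1) + 3*log(z + 2).
Answer: log(z) - log(z - 1) + 3*log(z + 2).


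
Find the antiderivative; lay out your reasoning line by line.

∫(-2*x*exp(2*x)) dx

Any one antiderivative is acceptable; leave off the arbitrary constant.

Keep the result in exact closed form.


Step 1. Integrate ∫(-2*x*exp(2*x)) dx by parts with u = x, dv = (-2*exp(2*x)) dx, so v = -exp(2*x): now -x*exp(2*x) + ∫(exp(2*x)) dx.
Step 2. Evaluate the standard form: now -x*exp(2*x) + exp(2*x)/2.
Answer: -x*exp(2*x) + exp(2*x)/2.


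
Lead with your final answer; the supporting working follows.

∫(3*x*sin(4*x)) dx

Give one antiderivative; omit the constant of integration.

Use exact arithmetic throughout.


The answer is -3*x*cos(4*x)/4 + 3*sin(4*x)/16.
Step 1. Integrate ∫(3*x*sin(4*x)) dx by parts with u = x, dv = (3*sin(4*x)) dx, so v = -3*cos(4*x)/4: now -3*x*cos(4*x)/4 + ∫(3*cos(4*x)/4) dx.
Step 2. Evaluate the standard form: now -3*x*cos(4*x)/4 + 3*sin(4*x)/16.
Answer: -3*x*cos(4*x)/4 + 3*sin(4*x)/16.


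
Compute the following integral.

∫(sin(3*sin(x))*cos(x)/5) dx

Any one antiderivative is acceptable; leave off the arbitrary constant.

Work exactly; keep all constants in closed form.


Answer: -cos(3*sin(x))/15.


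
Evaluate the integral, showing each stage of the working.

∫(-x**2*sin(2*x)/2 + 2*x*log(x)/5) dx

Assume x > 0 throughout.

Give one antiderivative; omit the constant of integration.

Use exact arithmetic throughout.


Step 1. Rewrite: now ∫(2*x*log(x)/5) dx + ∫(-x**2*sin(2*x)/2) dx.
Step 2. Integrate ∫(-x**2*sin(2*x)/2) dx by parts with u = x**2, dv = (-sin(2*x)/2) dx, so v = cos(2*x)/4: now x**2*cos(2*x)/4 + ∫(2*x*log(x)/5) dx + ∫(-x*cos(2*x)/2) dx.
Step 3. Integrate ∫(-x*cos(2*x)/2) dx by parts with u = x, dv = (-cos(2*x)/2) dx, so v = -sin(2*x)/4: now x**2*cos(2*x)/4 - x*sin(2*x)/4 + ∫(2*x*log(x)/5) dx + ∫(sin(2*x)/4) dx.
Step 4. Evaluate the standard form: now x**2*cos(2*x)/4 - x*sin(2*x)/4 - cos(2*x)/8 + ∫(2*x*log(x)/5) dx.
Step 5. Integrate ∫(2*x*log(x)/5) dx by parts with u = log(x), dv = (2*x/5) dx, so v = x**2/5 [assuming x > 0]: now x**2*log(x)/5 + x**2*cos(2*x)/4 - x*sin(2*x)/4 - cos(2*x)/8 + ∫(-x/5) dx.
Step 6. Evaluate the standard form: now x**2*log(x)/5 + x**2*cos(2*x)/4 - x**2/10 - x*sin(2*x)/4 - cos(2*x)/8.
Answer: x**2*log(x)/5 + x**2*cos(2*x)/4 - x**2/10 - x*sin(2*x)/4 - cos(2*x)/8.


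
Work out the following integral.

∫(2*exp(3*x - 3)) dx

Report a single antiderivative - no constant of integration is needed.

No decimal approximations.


Answer: 2*exp(3*x - 3)/3.


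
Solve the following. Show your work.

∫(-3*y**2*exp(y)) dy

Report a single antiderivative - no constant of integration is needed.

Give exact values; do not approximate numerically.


Step 1. Integrate ∫(-3*y**2*exp(y)) dy by parts with u = y**2, dv = (-3*exp(y)) dy, so v = -3*exp(y): now -3*y**2*exp(y) + ∫(6*y*exp(y)) dy.
Step 2. Integrate ∫(6*y*exp(y)) dy by parts with u = y, dv = (6*exp(y)) dy, so v = 6*exp(y): now -3*y**2*exp(y) + 6*y*exp(y) + ∫(-6*exp(y)) dy.
Step 3. Evaluate the standard form: now -3*y**2*exp(y) + 6*y*exp(y) - 6*exp(y).
Answer: -3*y**2*exp(y) + 6*y*exp(y) - 6*exp(y).


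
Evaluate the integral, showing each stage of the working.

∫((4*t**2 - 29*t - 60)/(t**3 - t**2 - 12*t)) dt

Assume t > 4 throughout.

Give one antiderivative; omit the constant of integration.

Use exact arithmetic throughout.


Step 1. Decompose ∫((4*t**2 - 29*t - 60)/(t**3 - t**2 - 12*t)) dt by partial fractions, (4*t**2 - 29*t - 60)/(t**3 - t**2 - 12*t) = 3/(t + 3) - 4/(t - 4) + 5/t: now ∫(5/t) dt + ∫(-4/(t - 4)) dt + ∫(3/(t + 3)) dt.
Step 2. Evaluate the standard form [assuming t > 4]: now -4*log(t - 4) + ∫(5/t) dt + ∫(3/(t + 3)) dt.
Step 3. Evaluate the standard form [assuming t > -3]: now -4*log(t - 4) + 3*log(t + 3) + ∫(5/t) dt.
Step 4. Evaluate the standard form [assuming t > 0]: now 5*log(t) - 4*log(t - 4) + 3*log(t + 3).
Answer: 5*log(t) - 4*log(t - 4) + 3*log(t + 3).


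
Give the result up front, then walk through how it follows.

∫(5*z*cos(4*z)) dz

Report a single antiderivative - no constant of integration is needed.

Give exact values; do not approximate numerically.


The answer is 5*z*sin(4*z)/4 + 5*cos(4*z)/16.
Step 1. Integrate ∫(5*z*cos(4*z)) dz by parts with u = z, dv = (5*cos(4*z)) dz, so v = 5*sin(4*z)/4: now 5*z*sin(4*z)/4 + ∫(-5*sin(4*z)/4) dz.
Step 2. Evaluate the standard form: now 5*z*sin(4*z)/4 + 5*cos(4*z)/16.
Answer: 5*z*sin(4*z)/4 + 5*cos(4*z)/16.


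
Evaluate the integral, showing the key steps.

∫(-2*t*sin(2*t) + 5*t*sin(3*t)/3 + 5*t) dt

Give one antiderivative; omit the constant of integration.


Step 1. Rewrite: now ∫(5*t) dt + ∫(-2*t*sin(2*t)) dt + ∫(5*t*sin(3*t)/3) dt.
Step 2. Integrate ∫(5*t*sin(3*t)/3) dt by parts with u = t, dv = (5*sin(3*t)/3) dt, so v = -5*cos(3*t)/9: now -5*t*cos(3*t)/9 + ∫(5*t) dt + ∫(-2*t*sin(2*t)) dt + ∫(5*cos(3*t)/9) dt.
Step 3. Evaluate the standard form: now -5*t*cos(3*t)/9 + 5*sin(3*t)/27 + ∫(5*t) dt + ∫(-2*t*sin(2*t)) dt.
Step 4. Integrate ∫(-2*t*sin(2*t)) dt by parts with u = t, dv = (-2*sin(2*t)) dt, so v = cos(2*t): now t*cos(2*t) - 5*t*cos(3*t)/9 + 5*sin(3*t)/27 + ∫(5*t) dt + ∫(-cos(2*t)) dt.
Step 5. Evaluate the standard form: now t*cos(2*t) - 5*t*cos(3*t)/9 - sin(2*t)/2 + 5*sin(3*t)/27 + ∫(5*t) dt.
Step 6. Evaluate the standard form: now 5*t**2/2 + t*cos(2*t) - 5*t*cos(3*t)/9 - sin(2*t)/2 + 5*sin(3*t)/27.
Answer: 5*t**2/2 + t*cos(2*t) - 5*t*cos(3*t)/9 - sin(2*t)/2 + 5*sin(3*t)/27.


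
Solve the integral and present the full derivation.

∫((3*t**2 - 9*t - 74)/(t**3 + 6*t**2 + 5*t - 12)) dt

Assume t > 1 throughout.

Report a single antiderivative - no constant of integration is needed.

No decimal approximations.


Step 1. Decompose ∫((3*t**2 - 9*t - 74)/(t**3 + 6*t**2 + 5*t - 12)) dt by partial fractions, (3*t**2 - 9*t - 74)/(t**3 + 6*t**2 + 5*t - 12) = 2/(t + 4) + 5/(t + 3) - 4/(t - 1): now ∫(-4/(t - 1)) dt + ∫(5/(t + 3)) dt + ∫(2/(t + 4)) dt.
Step 2. Evaluate the standard form [assuming t > -4]: now 2*log(t + 4) + ∫(-4/(t - 1)) dt + ∫(5/(t + 3)) dt.
Step 3. Evaluate the standard form [assuming t > 1]: now -4*log(t - 1) + 2*log(t + 4) + ∫(5/(t + 3)) dt.
Step 4. Evaluate the standard form [assuming t > -3]: now -4*log(t - 1) + 5*log(t + 3) + 2*log(t + 4).
Answer: -4*log(t - 1) + 5*log(t + 3) + 2*log(t + 4).


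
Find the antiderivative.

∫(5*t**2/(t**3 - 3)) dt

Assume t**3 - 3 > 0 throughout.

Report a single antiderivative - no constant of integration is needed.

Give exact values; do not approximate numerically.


Answer: 5*log(t**3 - 3)/3.


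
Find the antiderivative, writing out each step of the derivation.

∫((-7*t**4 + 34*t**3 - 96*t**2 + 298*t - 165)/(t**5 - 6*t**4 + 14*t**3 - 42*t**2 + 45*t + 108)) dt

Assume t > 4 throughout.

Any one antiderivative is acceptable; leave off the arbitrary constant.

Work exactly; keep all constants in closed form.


Step 1. Decompose ∫((-7*t**4 + 34*t**3 - 96*t**2 + 298*t - 165)/(t**5 - 6*t**4 + 14*t**3 - 42*t**2 + 45*t + 108)) dt by partial fractions, (-7*t**4 + 34*t**3 - 96*t**2 + 298*t - 165)/(t**5 - 6*t**4 + 14*t**3 - 42*t**2 + 45*t + 108) = 2/(t**2 + 9) - 3/(t + 1) - 3/(t - 3) - 1/(t - 4): now ∫(-1/(t - 4)) dt + ∫(-3/(t - 3)) dt + ∫(-3/(t + 1)) dt + ∫(2/(t**2 + 9)) dt.
Step 2. Evaluate the standard form [assuming t > -1]: now -3*log(t + 1) + ∫(-1/(t - 4)) dt + ∫(-3/(t - 3)) dt + ∫(2/(t**2 + 9)) dt.
Step 3. Evaluate the standard form [assuming t > 4]: now -log(t - 4) - 3*log(t + 1) + ∫(-3/(t - 3)) dt + ∫(2/(t**2 + 9)) dt.
Step 4. Evaluate the standard form [assuming t > 3]: now -log(t - 4) - 3*log(t - 3) - 3*log(t + 1) + ∫(2/(t**2 + 9)) dt.
Step 5. Evaluate the standard form: now -log(t - 4) - 3*log(t - 3) - 3*log(t + 1) + 2*atan(t/3)/3.
Answer: -log(t - 4) - 3*log(t - 3) - 3*log(t + 1) + 2*atan(t/3)/3.


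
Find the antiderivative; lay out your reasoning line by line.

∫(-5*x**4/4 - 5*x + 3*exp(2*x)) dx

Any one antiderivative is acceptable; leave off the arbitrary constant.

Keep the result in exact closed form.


Step 1. Rewrite: now ∫(-5*x) dx + ∫(-5*x**4/4) dx + ∫(3*exp(2*x)) dx.
Step 2. Evaluate the standard form: now -5*x**2/2 + ∫(-5*x**4/4) dx + ∫(3*exp(2*x)) dx.
Step 3. Evaluate the standard form: now -5*x**2/2 + 3*exp(2*x)/2 + ∫(-5*x**4/4) dx.
Step 4. Evaluate the standard form: now -x**5/4 - 5*x**2/2 + 3*exp(2*x)/2.
Answer: -x**5/4 - 5*x**2/2 + 3*exp(2*x)/2.


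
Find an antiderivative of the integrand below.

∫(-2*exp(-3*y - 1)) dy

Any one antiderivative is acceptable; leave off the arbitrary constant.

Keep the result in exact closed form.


Answer: 2*exp(-3*y - 1)/3.


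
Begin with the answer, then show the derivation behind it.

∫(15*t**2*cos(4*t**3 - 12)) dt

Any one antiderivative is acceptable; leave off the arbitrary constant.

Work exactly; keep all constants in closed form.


The answer is 5*sin(4*t**3 - 12)/4.
Step 1. Substitute u = t**3 - 3, turning ∫(15*t**2*cos(4*t**3 - 12)) dt into ∫(5*cos(4*u)) du: now ∫(5*cos(4*u)) du.
Step 2. Evaluate the standard form: now 5*sin(4*u)/4.
Step 3. Substitute back u = t**3 - 3: now 5*sin(4*t**3 - 12)/4.
Answer: 5*sin(4*t**3 - 12)/4.


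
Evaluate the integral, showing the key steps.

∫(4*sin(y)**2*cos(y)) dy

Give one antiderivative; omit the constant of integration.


Step 1. Substitute u = sin(y), turning ∫(4*sin(y)**2*cos(y)) dy into ∫(4*u**2) du: now ∫(4*u**2) du.
Step 2. Evaluate the standard form: now 4*u**3/3.
Step 3. Substitute back u = sin(y): now 4*sin(y)**3/3.
Answer: 4*sin(y)**3/3.


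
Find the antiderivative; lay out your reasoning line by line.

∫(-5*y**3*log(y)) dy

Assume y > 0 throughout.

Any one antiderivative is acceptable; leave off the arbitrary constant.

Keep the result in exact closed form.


Step 1. Integrate ∫(-5*y**3*log(y)) dy by parts with u = log(y), dv = (-5*y**3) dy, so v = -5*y**4/4 [assuming y > 0]: now -5*y**4*log(y)/4 + ∫(5*y**3/4) dy.
Step 2. Evaluate the standard form: now -5*y**4*log(y)/4 + 5*y**4/16.
Answer: -5*y**4*log(y)/4 + 5*y**4/16.


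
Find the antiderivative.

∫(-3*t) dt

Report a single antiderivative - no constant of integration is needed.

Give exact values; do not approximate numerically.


Answer: -3*t**2/2.


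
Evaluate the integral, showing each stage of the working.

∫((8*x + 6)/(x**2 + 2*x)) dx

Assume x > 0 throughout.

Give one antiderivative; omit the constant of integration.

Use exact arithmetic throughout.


Step 1. Decompose ∫((8*x + 6)/(x**2 + 2*x)) dx by partial fractions, (8*x + 6)/(x**2 + 2*x) = 5/(x + 2) + 3/x: now ∫(3/x) dx + ∫(5/(x + 2)) dx.
Step 2. Evaluate the standard form [assuming x > 0]: now 3*log(x) + ∫(5/(x + 2)) dx.
Step 3. Evaluate the standard form [assuming x > -2]: now 3*log(x) + 5*log(x + 2).
Answer: 3*log(x) + 5*log(x + 2).


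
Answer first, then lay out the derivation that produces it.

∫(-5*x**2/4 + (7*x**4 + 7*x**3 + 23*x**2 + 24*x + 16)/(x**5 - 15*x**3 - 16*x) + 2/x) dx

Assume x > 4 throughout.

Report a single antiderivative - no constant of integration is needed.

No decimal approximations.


The answer is -5*x**3/12 + log(x) + 5*log(x - 4) + 3*log(x + 4) - atan(x).
Step 1. Rewrite: now ∫(2/x) dx + ∫(-5*x**2/4) dx + ∫((7*x**4 + 7*x**3 + 23*x**2 + 24*x + 16)/(x**5 - 15*x**3 - 16*x)) dx.
Step 2. Decompose ∫((7*x**4 + 7*x**3 + 23*x**2 + 24*x + 16)/(x**5 - 15*x**3 - 16*x)) dx by partial fractions, (7*x**4 + 7*x**3 + 23*x**2 + 24*x + 16)/(x**5 - 15*x**3 - 16*x) = -1/(x**2 + 1) + 3/(x + 4) + 5/(x - 4) - 1/x: now ∫(-1/x) dx + ∫(2/x) dx + ∫(-5*x**2/4) dx + ∫(5/(x - 4)) dx + ∫(3/(x + 4)) dx + ∫(-1/(x**2 + 1)) dx.
Step 3. Evaluate the standard form [assuming x > -4]: now 3*log(x + 4) + ∫(-1/x) dx + ∫(2/x) dx + ∫(-5*x**2/4) dx + ∫(5/(x - 4)) dx + ∫(-1/(x**2 + 1)) dx.
Step 4. Evaluate the standard form [assuming x > 0]: now -log(x) + 3*log(x + 4) + ∫(2/x) dx + ∫(-5*x**2/4) dx + ∫(5/(x - 4)) dx + ∫(-1/(x**2 + 1)) dx.
Step 5. Evaluate the standard form [assuming x > 4]: now -log(x) + 5*log(x - 4) + 3*log(x + 4) + ∫(2/x) dx + ∫(-5*x**2/4) dx + ∫(-1/(x**2 + 1)) dx.
Step 6. Evaluate the standard form: now -log(x) + 5*log(x - 4) + 3*log(x + 4) - atan(x) + ∫(2/x) dx + ∫(-5*x**2/4) dx.
Step 7. Evaluate the standard form [assuming x > 0]: now log(x) + 5*log(x - 4) + 3*log(x + 4) - atan(x) + ∫(-5*x**2/4) dx.
Step 8. Evaluate the standard form: now -5*x**3/12 + log(x) + 5*log(x - 4) + 3*log(x + 4) - atan(x).
Answer: -5*x**3/12 + log(x) + 5*log(x - 4) + 3*log(x + 4) - atan(x).


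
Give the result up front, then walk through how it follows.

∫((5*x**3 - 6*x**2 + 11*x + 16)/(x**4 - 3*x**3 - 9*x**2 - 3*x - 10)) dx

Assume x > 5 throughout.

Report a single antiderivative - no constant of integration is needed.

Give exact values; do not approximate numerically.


The answer is 3*log(x - 5) + 2*log(x + 2) - 2*atan(x).
Step 1. Decompose ∫((5*x**3 - 6*x**2 + 11*x + 16)/(x**4 - 3*x**3 - 9*x**2 - 3*x - 10)) dx by partial fractions, (5*x**3 - 6*x**2 + 11*x + 16)/(x**4 - 3*x**3 - 9*x**2 - 3*x - 10) = -2/(x**2 + 1) + 2/(x + 2) + 3/(x - 5): now ∫(3/(x - 5)) dx + ∫(2/(x + 2)) dx + ∫(-2/(x**2 + 1)) dx.
Step 2. Evaluate the standard form [assuming x > 5]: now 3*log(x - 5) + ∫(2/(x + 2)) dx + ∫(-2/(x**2 + 1)) dx.
Step 3. Evaluate the standard form [assuming x > -2]: now 3*log(x - 5) + 2*log(x + 2) + ∫(-2/(x**2 + 1)) dx.
Step 4. Evaluate the standard form: now 3*log(x - 5) + 2*log(x + 2) - 2*atan(x).
Answer: 3*log(x - 5) + 2*log(x + 2) - 2*atan(x).


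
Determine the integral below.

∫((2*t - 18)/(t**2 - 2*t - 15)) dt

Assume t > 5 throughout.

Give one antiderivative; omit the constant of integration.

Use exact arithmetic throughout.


Answer: -log(t - 5) + 3*log(t + 3).


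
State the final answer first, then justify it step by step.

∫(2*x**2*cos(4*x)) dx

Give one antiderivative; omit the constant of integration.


The answer is x**2*sin(4*x)/2 + x*cos(4*x)/4 - sin(4*x)/16.
Step 1. Integrate ∫(2*x**2*cos(4*x)) dx by parts with u = x**2, dv = (2*cos(4*x)) dx, so v = sin(4*x)/2: now x**2*sin(4*x)/2 + ∫(-x*sin(4*x)) dx.
Step 2. Integrate ∫(-x*sin(4*x)) dx by parts with u = x, dv = (-sin(4*x)) dx, so v = cos(4*x)/4: now x**2*sin(4*x)/2 + x*cos(4*x)/4 + ∫(-cos(4*x)/4) dx.
Step 3. Evaluate the standard form: now x**2*sin(4*x)/2 + x*cos(4*x)/4 - sin(4*x)/16.
Answer: x**2*sin(4*x)/2 + x*cos(4*x)/4 - sin(4*x)/16.
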